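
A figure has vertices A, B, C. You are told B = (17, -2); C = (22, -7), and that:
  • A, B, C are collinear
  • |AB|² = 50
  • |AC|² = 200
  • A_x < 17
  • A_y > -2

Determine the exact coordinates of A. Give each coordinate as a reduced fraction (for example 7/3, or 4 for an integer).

1. A_x = 12  [[A, B, C are collinear ⇒ 5x+5y-75=0] ∩ [|A−(17, -2)|²=50]]
2. A_y = 3  [[A, B, C are collinear ⇒ 5x+5y-75=0] ∩ [|A−(17, -2)|²=50]]
   so A = (12, 3)

A = (12, 3)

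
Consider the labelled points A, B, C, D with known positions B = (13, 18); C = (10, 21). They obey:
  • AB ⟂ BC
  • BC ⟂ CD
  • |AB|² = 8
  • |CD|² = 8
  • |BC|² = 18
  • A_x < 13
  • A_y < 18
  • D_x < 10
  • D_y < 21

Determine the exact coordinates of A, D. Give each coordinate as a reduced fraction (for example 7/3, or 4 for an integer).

A = (11, 16)
D = (8, 19)

1. A_x = 11  [[AB ⟂ BC ⇒ 3x-3y+15=0] ∩ [|A−(13, 18)|²=8]]
2. A_y = 16  [[AB ⟂ BC ⇒ 3x-3y+15=0] ∩ [|A−(13, 18)|²=8]]
   so A = (11, 16)
3. D_x = 8  [[BC ⟂ CD ⇒ -3x+3y-33=0] ∩ [|D−(10, 21)|²=8]]
4. D_y = 19  [[BC ⟂ CD ⇒ -3x+3y-33=0] ∩ [|D−(10, 21)|²=8]]
   so D = (8, 19)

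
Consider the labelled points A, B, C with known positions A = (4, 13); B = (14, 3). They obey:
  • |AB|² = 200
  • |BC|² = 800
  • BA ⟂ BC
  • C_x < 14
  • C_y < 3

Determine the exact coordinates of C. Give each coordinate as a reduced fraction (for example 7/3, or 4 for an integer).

C = (-6, -17)

1. C_x = -6  [[BA ⟂ BC ⇒ -10x+10y+110=0] ∩ [|C−(14, 3)|²=800]]
2. C_y = -17  [[BA ⟂ BC ⇒ -10x+10y+110=0] ∩ [|C−(14, 3)|²=800]]
   so C = (-6, -17)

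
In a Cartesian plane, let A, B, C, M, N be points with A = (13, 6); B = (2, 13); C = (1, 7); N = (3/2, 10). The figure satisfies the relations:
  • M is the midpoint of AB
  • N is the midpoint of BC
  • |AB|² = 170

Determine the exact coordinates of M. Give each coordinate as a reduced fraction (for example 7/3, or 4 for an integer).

M = (15/2, 19/2)

1. M_x = 15/2  [2·M = A+B = (13, 6)+(2, 13)]
2. M_y = 19/2  [2·M = A+B = (13, 6)+(2, 13)]
   so M = (15/2, 19/2)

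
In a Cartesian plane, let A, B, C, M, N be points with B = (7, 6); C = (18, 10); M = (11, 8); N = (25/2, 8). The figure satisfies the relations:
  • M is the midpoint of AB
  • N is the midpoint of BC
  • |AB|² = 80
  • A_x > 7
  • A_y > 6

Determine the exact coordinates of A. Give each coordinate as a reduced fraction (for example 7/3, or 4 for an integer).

1. A_x = 15  [A = 2·M−B = 2·(11, 8)−(7, 6)]
2. A_y = 10  [A = 2·M−B = 2·(11, 8)−(7, 6)]
   so A = (15, 10)

A = (15, 10)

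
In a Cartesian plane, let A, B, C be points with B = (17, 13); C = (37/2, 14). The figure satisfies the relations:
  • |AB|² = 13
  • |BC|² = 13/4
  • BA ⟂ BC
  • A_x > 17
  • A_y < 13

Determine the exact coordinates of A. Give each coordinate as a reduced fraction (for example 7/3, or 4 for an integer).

1. A_x = 19  [[BA ⟂ BC ⇒ 3/2x+1y-77/2=0] ∩ [|A−(17, 13)|²=13]]
2. A_y = 10  [[BA ⟂ BC ⇒ 3/2x+1y-77/2=0] ∩ [|A−(17, 13)|²=13]]
   so A = (19, 10)

A = (19, 10)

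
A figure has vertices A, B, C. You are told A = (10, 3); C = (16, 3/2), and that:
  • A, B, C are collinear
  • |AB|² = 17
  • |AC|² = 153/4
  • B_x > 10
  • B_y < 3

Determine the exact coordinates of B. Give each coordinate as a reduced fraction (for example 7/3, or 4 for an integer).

B = (14, 2)

1. B_x = 14  [[A, B, C are collinear ⇒ -3/2x-6y+33=0] ∩ [|B−(10, 3)|²=17]]
2. B_y = 2  [[A, B, C are collinear ⇒ -3/2x-6y+33=0] ∩ [|B−(10, 3)|²=17]]
   so B = (14, 2)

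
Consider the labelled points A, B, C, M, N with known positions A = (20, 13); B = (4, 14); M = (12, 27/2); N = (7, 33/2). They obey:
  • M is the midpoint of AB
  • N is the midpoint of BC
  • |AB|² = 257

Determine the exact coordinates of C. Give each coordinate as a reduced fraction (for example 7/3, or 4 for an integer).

1. C_x = 10  [C = 2·N−B = 2·(7, 33/2)−(4, 14)]
2. C_y = 19  [C = 2·N−B = 2·(7, 33/2)−(4, 14)]
   so C = (10, 19)

C = (10, 19)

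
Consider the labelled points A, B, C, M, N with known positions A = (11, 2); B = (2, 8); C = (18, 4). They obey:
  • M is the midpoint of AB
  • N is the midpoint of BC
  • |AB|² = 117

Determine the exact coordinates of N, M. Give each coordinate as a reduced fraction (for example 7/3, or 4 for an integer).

1. M_x = 13/2  [2·M = A+B = (11, 2)+(2, 8)]
2. M_y = 5  [2·M = A+B = (11, 2)+(2, 8)]
   so M = (13/2, 5)
3. N_x = 10  [2·N = B+C = (2, 8)+(18, 4)]
4. N_y = 6  [2·N = B+C = (2, 8)+(18, 4)]
   so N = (10, 6)

N = (10, 6)
M = (13/2, 5)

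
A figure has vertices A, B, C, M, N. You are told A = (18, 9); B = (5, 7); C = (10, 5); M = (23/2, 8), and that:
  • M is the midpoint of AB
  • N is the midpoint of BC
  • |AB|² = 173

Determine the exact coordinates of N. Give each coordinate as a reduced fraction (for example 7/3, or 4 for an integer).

N = (15/2, 6)

1. N_x = 15/2  [2·N = B+C = (5, 7)+(10, 5)]
2. N_y = 6  [2·N = B+C = (5, 7)+(10, 5)]
   so N = (15/2, 6)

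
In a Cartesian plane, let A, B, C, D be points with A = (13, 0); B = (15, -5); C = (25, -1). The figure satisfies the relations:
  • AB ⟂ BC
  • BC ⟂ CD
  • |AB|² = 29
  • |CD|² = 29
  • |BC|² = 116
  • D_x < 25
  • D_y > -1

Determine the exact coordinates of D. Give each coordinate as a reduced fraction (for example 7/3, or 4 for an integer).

1. D_x = 23  [[BC ⟂ CD ⇒ 10x+4y-246=0] ∩ [|D−(25, -1)|²=29]]
2. D_y = 4  [[BC ⟂ CD ⇒ 10x+4y-246=0] ∩ [|D−(25, -1)|²=29]]
   so D = (23, 4)

D = (23, 4)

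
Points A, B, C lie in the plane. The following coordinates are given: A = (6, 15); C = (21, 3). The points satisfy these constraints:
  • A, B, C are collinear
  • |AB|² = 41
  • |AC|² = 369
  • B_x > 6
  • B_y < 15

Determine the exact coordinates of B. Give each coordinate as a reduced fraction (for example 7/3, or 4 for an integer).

B = (11, 11)

1. B_x = 11  [[A, B, C are collinear ⇒ -12x-15y+297=0] ∩ [|B−(6, 15)|²=41]]
2. B_y = 11  [[A, B, C are collinear ⇒ -12x-15y+297=0] ∩ [|B−(6, 15)|²=41]]
   so B = (11, 11)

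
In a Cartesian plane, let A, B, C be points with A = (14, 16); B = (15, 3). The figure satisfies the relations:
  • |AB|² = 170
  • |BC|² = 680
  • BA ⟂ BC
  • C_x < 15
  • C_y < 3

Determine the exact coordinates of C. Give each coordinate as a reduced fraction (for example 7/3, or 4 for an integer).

1. C_x = -11  [[BA ⟂ BC ⇒ -1x+13y-24=0] ∩ [|C−(15, 3)|²=680]]
2. C_y = 1  [[BA ⟂ BC ⇒ -1x+13y-24=0] ∩ [|C−(15, 3)|²=680]]
   so C = (-11, 1)

C = (-11, 1)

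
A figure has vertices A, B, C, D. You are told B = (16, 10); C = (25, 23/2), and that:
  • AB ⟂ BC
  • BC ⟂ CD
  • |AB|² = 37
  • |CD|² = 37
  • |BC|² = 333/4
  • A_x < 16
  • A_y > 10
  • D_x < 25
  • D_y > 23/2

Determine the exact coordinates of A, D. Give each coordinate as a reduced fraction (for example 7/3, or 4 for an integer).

A = (15, 16)
D = (24, 35/2)

1. A_x = 15  [[AB ⟂ BC ⇒ -9x-3/2y+159=0] ∩ [|A−(16, 10)|²=37]]
2. A_y = 16  [[AB ⟂ BC ⇒ -9x-3/2y+159=0] ∩ [|A−(16, 10)|²=37]]
   so A = (15, 16)
3. D_x = 24  [[BC ⟂ CD ⇒ 9x+3/2y-969/4=0] ∩ [|D−(25, 23/2)|²=37]]
4. D_y = 35/2  [[BC ⟂ CD ⇒ 9x+3/2y-969/4=0] ∩ [|D−(25, 23/2)|²=37]]
   so D = (24, 35/2)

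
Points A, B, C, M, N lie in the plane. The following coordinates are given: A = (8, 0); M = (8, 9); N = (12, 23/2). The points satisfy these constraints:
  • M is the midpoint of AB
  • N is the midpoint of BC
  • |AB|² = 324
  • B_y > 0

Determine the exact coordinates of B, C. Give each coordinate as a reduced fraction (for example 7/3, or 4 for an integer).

1. B_x = 8  [B = 2·M−A = 2·(8, 9)−(8, 0)]
2. B_y = 18  [B = 2·M−A = 2·(8, 9)−(8, 0)]
   so B = (8, 18)
3. C_x = 16  [C = 2·N−B = 2·(12, 23/2)−(8, 18)]
4. C_y = 5  [C = 2·N−B = 2·(12, 23/2)−(8, 18)]
   so C = (16, 5)

B = (8, 18)
C = (16, 5)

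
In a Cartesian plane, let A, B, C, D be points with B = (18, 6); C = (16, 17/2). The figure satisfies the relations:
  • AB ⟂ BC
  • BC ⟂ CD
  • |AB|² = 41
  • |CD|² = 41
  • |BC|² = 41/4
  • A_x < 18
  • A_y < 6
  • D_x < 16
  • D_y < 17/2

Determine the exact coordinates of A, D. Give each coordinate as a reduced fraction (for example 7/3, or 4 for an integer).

A = (13, 2)
D = (11, 9/2)

1. A_x = 13  [[AB ⟂ BC ⇒ 2x-5/2y-21=0] ∩ [|A−(18, 6)|²=41]]
2. A_y = 2  [[AB ⟂ BC ⇒ 2x-5/2y-21=0] ∩ [|A−(18, 6)|²=41]]
   so A = (13, 2)
3. D_x = 11  [[BC ⟂ CD ⇒ -2x+5/2y+43/4=0] ∩ [|D−(16, 17/2)|²=41]]
4. D_y = 9/2  [[BC ⟂ CD ⇒ -2x+5/2y+43/4=0] ∩ [|D−(16, 17/2)|²=41]]
   so D = (11, 9/2)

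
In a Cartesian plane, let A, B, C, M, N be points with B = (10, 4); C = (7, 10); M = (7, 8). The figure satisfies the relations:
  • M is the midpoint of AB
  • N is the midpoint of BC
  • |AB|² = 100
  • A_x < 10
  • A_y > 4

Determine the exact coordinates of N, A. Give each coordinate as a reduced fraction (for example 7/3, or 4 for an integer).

1. A_x = 4  [A = 2·M−B = 2·(7, 8)−(10, 4)]
2. A_y = 12  [A = 2·M−B = 2·(7, 8)−(10, 4)]
   so A = (4, 12)
3. N_x = 17/2  [2·N = B+C = (10, 4)+(7, 10)]
4. N_y = 7  [2·N = B+C = (10, 4)+(7, 10)]
   so N = (17/2, 7)

N = (17/2, 7)
A = (4, 12)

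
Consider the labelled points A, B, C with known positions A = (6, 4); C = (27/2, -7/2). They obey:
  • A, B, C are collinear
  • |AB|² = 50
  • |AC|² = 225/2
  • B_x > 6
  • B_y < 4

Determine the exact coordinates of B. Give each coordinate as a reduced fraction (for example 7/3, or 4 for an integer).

B = (11, -1)

1. B_x = 11  [[A, B, C are collinear ⇒ -15/2x-15/2y+75=0] ∩ [|B−(6, 4)|²=50]]
2. B_y = -1  [[A, B, C are collinear ⇒ -15/2x-15/2y+75=0] ∩ [|B−(6, 4)|²=50]]
   so B = (11, -1)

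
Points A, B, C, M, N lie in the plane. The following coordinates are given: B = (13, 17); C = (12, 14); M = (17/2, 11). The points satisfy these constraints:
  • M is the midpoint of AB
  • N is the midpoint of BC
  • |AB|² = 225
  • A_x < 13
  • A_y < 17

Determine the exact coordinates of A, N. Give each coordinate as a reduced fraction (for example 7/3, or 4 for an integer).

1. A_x = 4  [A = 2·M−B = 2·(17/2, 11)−(13, 17)]
2. A_y = 5  [A = 2·M−B = 2·(17/2, 11)−(13, 17)]
   so A = (4, 5)
3. N_x = 25/2  [2·N = B+C = (13, 17)+(12, 14)]
4. N_y = 31/2  [2·N = B+C = (13, 17)+(12, 14)]
   so N = (25/2, 31/2)

A = (4, 5)
N = (25/2, 31/2)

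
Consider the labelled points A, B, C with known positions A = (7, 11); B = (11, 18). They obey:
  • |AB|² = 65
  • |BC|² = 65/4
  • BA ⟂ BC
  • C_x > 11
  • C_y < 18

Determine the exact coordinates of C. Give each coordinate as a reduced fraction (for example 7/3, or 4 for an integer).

C = (29/2, 16)

1. C_x = 29/2  [[BA ⟂ BC ⇒ -4x-7y+170=0] ∩ [|C−(11, 18)|²=65/4]]
2. C_y = 16  [[BA ⟂ BC ⇒ -4x-7y+170=0] ∩ [|C−(11, 18)|²=65/4]]
   so C = (29/2, 16)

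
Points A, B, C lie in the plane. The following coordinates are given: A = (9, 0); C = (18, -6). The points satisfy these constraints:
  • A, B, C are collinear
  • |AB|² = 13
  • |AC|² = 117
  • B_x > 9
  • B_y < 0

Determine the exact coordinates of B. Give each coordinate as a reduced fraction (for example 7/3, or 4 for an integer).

1. B_x = 12  [[A, B, C are collinear ⇒ -6x-9y+54=0] ∩ [|B−(9, 0)|²=13]]
2. B_y = -2  [[A, B, C are collinear ⇒ -6x-9y+54=0] ∩ [|B−(9, 0)|²=13]]
   so B = (12, -2)

B = (12, -2)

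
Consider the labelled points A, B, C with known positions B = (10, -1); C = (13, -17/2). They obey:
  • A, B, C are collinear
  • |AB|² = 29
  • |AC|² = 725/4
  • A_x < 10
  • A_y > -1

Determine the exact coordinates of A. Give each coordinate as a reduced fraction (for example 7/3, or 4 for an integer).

A = (8, 4)

1. A_x = 8  [[A, B, C are collinear ⇒ 15/2x+3y-72=0] ∩ [|A−(10, -1)|²=29]]
2. A_y = 4  [[A, B, C are collinear ⇒ 15/2x+3y-72=0] ∩ [|A−(10, -1)|²=29]]
   so A = (8, 4)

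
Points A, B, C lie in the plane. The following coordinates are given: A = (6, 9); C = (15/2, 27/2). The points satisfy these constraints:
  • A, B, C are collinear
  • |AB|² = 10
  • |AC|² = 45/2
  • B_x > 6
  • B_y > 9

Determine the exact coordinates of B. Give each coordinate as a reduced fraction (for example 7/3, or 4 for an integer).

1. B_x = 7  [[A, B, C are collinear ⇒ 9/2x-3/2y-27/2=0] ∩ [|B−(6, 9)|²=10]]
2. B_y = 12  [[A, B, C are collinear ⇒ 9/2x-3/2y-27/2=0] ∩ [|B−(6, 9)|²=10]]
   so B = (7, 12)

B = (7, 12)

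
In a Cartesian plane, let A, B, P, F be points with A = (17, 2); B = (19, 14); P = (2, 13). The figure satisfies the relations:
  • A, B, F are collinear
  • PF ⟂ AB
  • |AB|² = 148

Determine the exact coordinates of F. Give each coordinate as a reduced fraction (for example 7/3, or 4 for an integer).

F = (680/37, 380/37)

1. F_x = 680/37  [[A, B, F are collinear ⇒ -12x+2y+200=0] ∩ [PF ⟂ AB ⇒ 2x+12y-160=0]]
2. F_y = 380/37  [[A, B, F are collinear ⇒ -12x+2y+200=0] ∩ [PF ⟂ AB ⇒ 2x+12y-160=0]]
   so F = (680/37, 380/37)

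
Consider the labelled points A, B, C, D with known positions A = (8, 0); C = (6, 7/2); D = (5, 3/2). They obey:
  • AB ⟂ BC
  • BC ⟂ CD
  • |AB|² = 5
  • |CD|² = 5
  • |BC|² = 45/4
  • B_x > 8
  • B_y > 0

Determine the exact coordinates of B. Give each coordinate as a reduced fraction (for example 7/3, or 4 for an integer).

1. B_x = 9  [[BC ⟂ CD ⇒ 1x+2y-13=0] ∩ [|B−(8, 0)|²=5]]
2. B_y = 2  [[BC ⟂ CD ⇒ 1x+2y-13=0] ∩ [|B−(8, 0)|²=5]]
   so B = (9, 2)

B = (9, 2)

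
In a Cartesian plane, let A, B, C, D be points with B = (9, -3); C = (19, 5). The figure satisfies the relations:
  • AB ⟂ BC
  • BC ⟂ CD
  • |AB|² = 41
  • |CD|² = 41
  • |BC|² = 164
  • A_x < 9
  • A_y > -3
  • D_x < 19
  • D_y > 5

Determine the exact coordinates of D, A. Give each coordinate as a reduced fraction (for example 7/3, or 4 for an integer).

D = (15, 10)
A = (5, 2)

1. D_x = 15  [[BC ⟂ CD ⇒ 10x+8y-230=0] ∩ [|D−(19, 5)|²=41]]
2. D_y = 10  [[BC ⟂ CD ⇒ 10x+8y-230=0] ∩ [|D−(19, 5)|²=41]]
   so D = (15, 10)
3. A_x = 5  [[AB ⟂ BC ⇒ -10x-8y+66=0] ∩ [|A−(9, -3)|²=41]]
4. A_y = 2  [[AB ⟂ BC ⇒ -10x-8y+66=0] ∩ [|A−(9, -3)|²=41]]
   so A = (5, 2)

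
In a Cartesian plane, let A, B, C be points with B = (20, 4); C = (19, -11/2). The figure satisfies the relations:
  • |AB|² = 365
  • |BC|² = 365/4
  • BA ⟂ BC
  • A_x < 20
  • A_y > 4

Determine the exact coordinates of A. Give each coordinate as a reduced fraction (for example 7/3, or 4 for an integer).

1. A_x = 1  [[BA ⟂ BC ⇒ -1x-19/2y+58=0] ∩ [|A−(20, 4)|²=365]]
2. A_y = 6  [[BA ⟂ BC ⇒ -1x-19/2y+58=0] ∩ [|A−(20, 4)|²=365]]
   so A = (1, 6)

A = (1, 6)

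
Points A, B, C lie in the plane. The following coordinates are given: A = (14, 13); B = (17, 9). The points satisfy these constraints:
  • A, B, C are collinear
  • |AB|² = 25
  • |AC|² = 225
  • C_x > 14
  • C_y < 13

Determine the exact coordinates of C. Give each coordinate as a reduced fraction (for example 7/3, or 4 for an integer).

1. C_x = 23  [[A, B, C are collinear ⇒ 4x+3y-95=0] ∩ [|C−(14, 13)|²=225]]
2. C_y = 1  [[A, B, C are collinear ⇒ 4x+3y-95=0] ∩ [|C−(14, 13)|²=225]]
   so C = (23, 1)

C = (23, 1)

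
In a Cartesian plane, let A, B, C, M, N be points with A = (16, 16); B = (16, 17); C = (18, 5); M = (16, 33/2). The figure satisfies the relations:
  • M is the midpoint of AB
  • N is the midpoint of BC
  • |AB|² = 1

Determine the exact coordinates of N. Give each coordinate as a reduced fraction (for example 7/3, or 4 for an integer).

N = (17, 11)

1. N_x = 17  [2·N = B+C = (16, 17)+(18, 5)]
2. N_y = 11  [2·N = B+C = (16, 17)+(18, 5)]
   so N = (17, 11)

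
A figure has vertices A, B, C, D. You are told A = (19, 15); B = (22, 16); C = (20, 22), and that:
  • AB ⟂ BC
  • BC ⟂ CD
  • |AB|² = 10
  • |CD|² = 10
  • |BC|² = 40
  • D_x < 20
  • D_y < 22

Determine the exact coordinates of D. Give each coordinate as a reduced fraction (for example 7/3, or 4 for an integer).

1. D_x = 17  [[BC ⟂ CD ⇒ -2x+6y-92=0] ∩ [|D−(20, 22)|²=10]]
2. D_y = 21  [[BC ⟂ CD ⇒ -2x+6y-92=0] ∩ [|D−(20, 22)|²=10]]
   so D = (17, 21)

D = (17, 21)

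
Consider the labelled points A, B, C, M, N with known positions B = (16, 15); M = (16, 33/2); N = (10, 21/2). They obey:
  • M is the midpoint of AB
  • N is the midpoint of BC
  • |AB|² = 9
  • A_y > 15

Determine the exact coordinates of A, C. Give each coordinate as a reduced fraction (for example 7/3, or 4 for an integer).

A = (16, 18)
C = (4, 6)

1. A_x = 16  [A = 2·M−B = 2·(16, 33/2)−(16, 15)]
2. A_y = 18  [A = 2·M−B = 2·(16, 33/2)−(16, 15)]
   so A = (16, 18)
3. C_x = 4  [C = 2·N−B = 2·(10, 21/2)−(16, 15)]
4. C_y = 6  [C = 2·N−B = 2·(10, 21/2)−(16, 15)]
   so C = (4, 6)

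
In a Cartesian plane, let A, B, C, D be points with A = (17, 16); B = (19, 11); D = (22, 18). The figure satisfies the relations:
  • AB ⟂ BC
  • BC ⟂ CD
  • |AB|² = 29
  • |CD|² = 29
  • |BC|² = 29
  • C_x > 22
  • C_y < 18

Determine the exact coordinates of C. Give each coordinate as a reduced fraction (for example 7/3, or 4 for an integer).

1. C_x = 24  [[AB ⟂ BC ⇒ 2x-5y+17=0] ∩ [|C−(22, 18)|²=29]]
2. C_y = 13  [[AB ⟂ BC ⇒ 2x-5y+17=0] ∩ [|C−(22, 18)|²=29]]
   so C = (24, 13)

C = (24, 13)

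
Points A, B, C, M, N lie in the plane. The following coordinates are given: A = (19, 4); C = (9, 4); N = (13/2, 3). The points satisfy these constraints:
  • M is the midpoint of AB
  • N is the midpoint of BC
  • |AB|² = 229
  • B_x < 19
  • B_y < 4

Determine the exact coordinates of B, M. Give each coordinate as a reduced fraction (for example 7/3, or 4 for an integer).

1. B_x = 4  [B = 2·N−C = 2·(13/2, 3)−(9, 4)]
2. B_y = 2  [B = 2·N−C = 2·(13/2, 3)−(9, 4)]
   so B = (4, 2)
3. M_x = 23/2  [2·M = A+B = (19, 4)+(4, 2)]
4. M_y = 3  [2·M = A+B = (19, 4)+(4, 2)]
   so M = (23/2, 3)

B = (4, 2)
M = (23/2, 3)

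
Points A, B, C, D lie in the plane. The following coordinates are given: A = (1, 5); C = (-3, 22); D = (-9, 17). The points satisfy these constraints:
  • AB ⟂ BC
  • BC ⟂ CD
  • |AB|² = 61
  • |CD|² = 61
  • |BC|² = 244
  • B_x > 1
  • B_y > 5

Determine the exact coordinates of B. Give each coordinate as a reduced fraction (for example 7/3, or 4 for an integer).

1. B_x = 7  [[BC ⟂ CD ⇒ 6x+5y-92=0] ∩ [|B−(1, 5)|²=61]]
2. B_y = 10  [[BC ⟂ CD ⇒ 6x+5y-92=0] ∩ [|B−(1, 5)|²=61]]
   so B = (7, 10)

B = (7, 10)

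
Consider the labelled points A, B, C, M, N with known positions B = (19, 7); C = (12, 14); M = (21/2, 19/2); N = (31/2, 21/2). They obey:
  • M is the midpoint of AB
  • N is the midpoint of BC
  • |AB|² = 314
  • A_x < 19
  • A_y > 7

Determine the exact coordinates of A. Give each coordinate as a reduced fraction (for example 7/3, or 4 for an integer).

A = (2, 12)

1. A_x = 2  [A = 2·M−B = 2·(21/2, 19/2)−(19, 7)]
2. A_y = 12  [A = 2·M−B = 2·(21/2, 19/2)−(19, 7)]
   so A = (2, 12)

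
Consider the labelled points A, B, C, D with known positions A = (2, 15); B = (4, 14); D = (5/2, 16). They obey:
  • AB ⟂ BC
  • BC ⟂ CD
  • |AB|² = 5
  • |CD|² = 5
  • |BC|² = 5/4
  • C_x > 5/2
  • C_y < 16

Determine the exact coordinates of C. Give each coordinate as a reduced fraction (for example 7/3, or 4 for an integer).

1. C_x = 9/2  [[AB ⟂ BC ⇒ 2x-1y+6=0] ∩ [|C−(5/2, 16)|²=5]]
2. C_y = 15  [[AB ⟂ BC ⇒ 2x-1y+6=0] ∩ [|C−(5/2, 16)|²=5]]
   so C = (9/2, 15)

C = (9/2, 15)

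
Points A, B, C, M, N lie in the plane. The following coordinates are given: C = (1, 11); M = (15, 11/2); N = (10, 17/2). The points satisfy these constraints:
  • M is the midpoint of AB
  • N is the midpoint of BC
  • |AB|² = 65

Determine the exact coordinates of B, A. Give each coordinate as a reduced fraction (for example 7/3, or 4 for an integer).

1. B_x = 19  [B = 2·N−C = 2·(10, 17/2)−(1, 11)]
2. B_y = 6  [B = 2·N−C = 2·(10, 17/2)−(1, 11)]
   so B = (19, 6)
3. A_x = 11  [A = 2·M−B = 2·(15, 11/2)−(19, 6)]
4. A_y = 5  [A = 2·M−B = 2·(15, 11/2)−(19, 6)]
   so A = (11, 5)

B = (19, 6)
A = (11, 5)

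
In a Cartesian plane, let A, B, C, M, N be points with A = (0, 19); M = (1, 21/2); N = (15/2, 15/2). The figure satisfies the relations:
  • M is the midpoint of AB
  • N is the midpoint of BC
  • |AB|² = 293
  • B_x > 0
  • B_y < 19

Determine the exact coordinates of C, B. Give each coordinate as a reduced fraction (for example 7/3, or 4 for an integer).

C = (13, 13)
B = (2, 2)

1. B_x = 2  [B = 2·M−A = 2·(1, 21/2)−(0, 19)]
2. B_y = 2  [B = 2·M−A = 2·(1, 21/2)−(0, 19)]
   so B = (2, 2)
3. C_x = 13  [C = 2·N−B = 2·(15/2, 15/2)−(2, 2)]
4. C_y = 13  [C = 2·N−B = 2·(15/2, 15/2)−(2, 2)]
   so C = (13, 13)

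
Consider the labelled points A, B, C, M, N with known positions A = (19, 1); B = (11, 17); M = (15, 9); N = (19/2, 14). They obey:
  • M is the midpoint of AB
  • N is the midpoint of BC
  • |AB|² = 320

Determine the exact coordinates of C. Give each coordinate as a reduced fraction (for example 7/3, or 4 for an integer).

C = (8, 11)

1. C_x = 8  [C = 2·N−B = 2·(19/2, 14)−(11, 17)]
2. C_y = 11  [C = 2·N−B = 2·(19/2, 14)−(11, 17)]
   so C = (8, 11)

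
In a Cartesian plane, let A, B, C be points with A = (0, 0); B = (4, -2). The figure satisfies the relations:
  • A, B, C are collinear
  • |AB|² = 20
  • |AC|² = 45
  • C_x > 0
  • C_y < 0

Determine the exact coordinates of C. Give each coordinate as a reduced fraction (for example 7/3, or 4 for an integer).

C = (6, -3)

1. C_x = 6  [[A, B, C are collinear ⇒ 2x+4y=0] ∩ [|C−(0, 0)|²=45]]
2. C_y = -3  [[A, B, C are collinear ⇒ 2x+4y=0] ∩ [|C−(0, 0)|²=45]]
   so C = (6, -3)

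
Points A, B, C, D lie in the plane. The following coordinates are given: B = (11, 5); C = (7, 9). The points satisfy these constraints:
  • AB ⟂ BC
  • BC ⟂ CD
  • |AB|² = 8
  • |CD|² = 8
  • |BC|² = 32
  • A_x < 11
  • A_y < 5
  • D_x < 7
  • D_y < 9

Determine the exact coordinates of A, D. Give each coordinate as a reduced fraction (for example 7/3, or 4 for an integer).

A = (9, 3)
D = (5, 7)

1. A_x = 9  [[AB ⟂ BC ⇒ 4x-4y-24=0] ∩ [|A−(11, 5)|²=8]]
2. A_y = 3  [[AB ⟂ BC ⇒ 4x-4y-24=0] ∩ [|A−(11, 5)|²=8]]
   so A = (9, 3)
3. D_x = 5  [[BC ⟂ CD ⇒ -4x+4y-8=0] ∩ [|D−(7, 9)|²=8]]
4. D_y = 7  [[BC ⟂ CD ⇒ -4x+4y-8=0] ∩ [|D−(7, 9)|²=8]]
   so D = (5, 7)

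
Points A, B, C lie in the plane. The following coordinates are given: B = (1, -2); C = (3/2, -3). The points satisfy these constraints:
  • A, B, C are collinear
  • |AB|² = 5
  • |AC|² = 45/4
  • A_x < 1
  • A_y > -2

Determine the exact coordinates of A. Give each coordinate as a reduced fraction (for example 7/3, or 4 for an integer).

A = (0, 0)

1. A_x = 0  [[A, B, C are collinear ⇒ 1x+1/2y=0] ∩ [|A−(1, -2)|²=5]]
2. A_y = 0  [[A, B, C are collinear ⇒ 1x+1/2y=0] ∩ [|A−(1, -2)|²=5]]
   so A = (0, 0)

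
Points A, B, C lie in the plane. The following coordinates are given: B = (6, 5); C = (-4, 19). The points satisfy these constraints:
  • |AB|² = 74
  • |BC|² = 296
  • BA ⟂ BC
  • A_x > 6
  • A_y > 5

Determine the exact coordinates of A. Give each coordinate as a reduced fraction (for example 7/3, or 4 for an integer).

1. A_x = 13  [[BA ⟂ BC ⇒ -10x+14y-10=0] ∩ [|A−(6, 5)|²=74]]
2. A_y = 10  [[BA ⟂ BC ⇒ -10x+14y-10=0] ∩ [|A−(6, 5)|²=74]]
   so A = (13, 10)

A = (13, 10)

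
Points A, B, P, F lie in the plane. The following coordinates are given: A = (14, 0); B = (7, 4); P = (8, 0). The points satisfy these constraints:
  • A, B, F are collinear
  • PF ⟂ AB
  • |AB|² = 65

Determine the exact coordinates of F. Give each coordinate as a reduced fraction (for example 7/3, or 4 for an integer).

1. F_x = 616/65  [[A, B, F are collinear ⇒ -4x-7y+56=0] ∩ [PF ⟂ AB ⇒ -7x+4y+56=0]]
2. F_y = 168/65  [[A, B, F are collinear ⇒ -4x-7y+56=0] ∩ [PF ⟂ AB ⇒ -7x+4y+56=0]]
   so F = (616/65, 168/65)

F = (616/65, 168/65)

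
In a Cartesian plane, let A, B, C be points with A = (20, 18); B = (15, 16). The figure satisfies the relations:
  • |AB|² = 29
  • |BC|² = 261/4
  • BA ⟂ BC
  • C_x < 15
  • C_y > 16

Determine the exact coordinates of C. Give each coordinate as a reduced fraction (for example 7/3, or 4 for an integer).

1. C_x = 12  [[BA ⟂ BC ⇒ 5x+2y-107=0] ∩ [|C−(15, 16)|²=261/4]]
2. C_y = 47/2  [[BA ⟂ BC ⇒ 5x+2y-107=0] ∩ [|C−(15, 16)|²=261/4]]
   so C = (12, 47/2)

C = (12, 47/2)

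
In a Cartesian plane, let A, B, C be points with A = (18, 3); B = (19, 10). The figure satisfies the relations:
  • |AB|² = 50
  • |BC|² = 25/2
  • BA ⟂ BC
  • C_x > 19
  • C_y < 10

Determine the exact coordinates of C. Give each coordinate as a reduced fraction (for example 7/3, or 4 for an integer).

1. C_x = 45/2  [[BA ⟂ BC ⇒ -1x-7y+89=0] ∩ [|C−(19, 10)|²=25/2]]
2. C_y = 19/2  [[BA ⟂ BC ⇒ -1x-7y+89=0] ∩ [|C−(19, 10)|²=25/2]]
   so C = (45/2, 19/2)

C = (45/2, 19/2)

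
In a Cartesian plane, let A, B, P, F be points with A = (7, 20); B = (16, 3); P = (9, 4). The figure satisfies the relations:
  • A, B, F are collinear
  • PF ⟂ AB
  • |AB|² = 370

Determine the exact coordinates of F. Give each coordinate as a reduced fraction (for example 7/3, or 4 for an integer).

F = (520/37, 247/37)

1. F_x = 520/37  [[A, B, F are collinear ⇒ 17x+9y-299=0] ∩ [PF ⟂ AB ⇒ 9x-17y-13=0]]
2. F_y = 247/37  [[A, B, F are collinear ⇒ 17x+9y-299=0] ∩ [PF ⟂ AB ⇒ 9x-17y-13=0]]
   so F = (520/37, 247/37)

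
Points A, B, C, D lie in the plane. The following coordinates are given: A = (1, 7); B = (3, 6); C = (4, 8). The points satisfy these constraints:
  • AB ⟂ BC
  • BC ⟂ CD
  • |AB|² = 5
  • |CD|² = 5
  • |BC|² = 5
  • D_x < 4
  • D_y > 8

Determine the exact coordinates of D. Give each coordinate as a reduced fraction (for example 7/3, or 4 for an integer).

D = (2, 9)

1. D_x = 2  [[BC ⟂ CD ⇒ 1x+2y-20=0] ∩ [|D−(4, 8)|²=5]]
2. D_y = 9  [[BC ⟂ CD ⇒ 1x+2y-20=0] ∩ [|D−(4, 8)|²=5]]
   so D = (2, 9)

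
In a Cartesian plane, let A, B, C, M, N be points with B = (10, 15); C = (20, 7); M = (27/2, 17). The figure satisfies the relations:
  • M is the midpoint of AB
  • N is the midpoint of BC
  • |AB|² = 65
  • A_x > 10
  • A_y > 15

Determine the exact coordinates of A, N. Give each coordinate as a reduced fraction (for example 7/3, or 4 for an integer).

A = (17, 19)
N = (15, 11)

1. A_x = 17  [A = 2·M−B = 2·(27/2, 17)−(10, 15)]
2. A_y = 19  [A = 2·M−B = 2·(27/2, 17)−(10, 15)]
   so A = (17, 19)
3. N_x = 15  [2·N = B+C = (10, 15)+(20, 7)]
4. N_y = 11  [2·N = B+C = (10, 15)+(20, 7)]
   so N = (15, 11)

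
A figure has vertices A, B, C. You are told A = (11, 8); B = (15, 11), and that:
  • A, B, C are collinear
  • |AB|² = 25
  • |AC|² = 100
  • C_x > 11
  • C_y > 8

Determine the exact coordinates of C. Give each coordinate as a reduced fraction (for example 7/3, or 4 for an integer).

1. C_x = 19  [[A, B, C are collinear ⇒ -3x+4y+1=0] ∩ [|C−(11, 8)|²=100]]
2. C_y = 14  [[A, B, C are collinear ⇒ -3x+4y+1=0] ∩ [|C−(11, 8)|²=100]]
   so C = (19, 14)

C = (19, 14)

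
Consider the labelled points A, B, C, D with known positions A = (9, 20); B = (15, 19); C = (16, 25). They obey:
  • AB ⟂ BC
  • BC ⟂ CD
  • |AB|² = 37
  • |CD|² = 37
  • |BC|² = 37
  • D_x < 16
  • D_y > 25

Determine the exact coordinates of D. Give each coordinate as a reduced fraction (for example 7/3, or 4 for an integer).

1. D_x = 10  [[BC ⟂ CD ⇒ 1x+6y-166=0] ∩ [|D−(16, 25)|²=37]]
2. D_y = 26  [[BC ⟂ CD ⇒ 1x+6y-166=0] ∩ [|D−(16, 25)|²=37]]
   so D = (10, 26)

D = (10, 26)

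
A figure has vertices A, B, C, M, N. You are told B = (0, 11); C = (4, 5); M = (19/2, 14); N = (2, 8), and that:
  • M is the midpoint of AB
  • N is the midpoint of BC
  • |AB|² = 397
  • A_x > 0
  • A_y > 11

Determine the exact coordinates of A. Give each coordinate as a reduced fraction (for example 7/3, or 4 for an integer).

1. A_x = 19  [A = 2·M−B = 2·(19/2, 14)−(0, 11)]
2. A_y = 17  [A = 2·M−B = 2·(19/2, 14)−(0, 11)]
   so A = (19, 17)

A = (19, 17)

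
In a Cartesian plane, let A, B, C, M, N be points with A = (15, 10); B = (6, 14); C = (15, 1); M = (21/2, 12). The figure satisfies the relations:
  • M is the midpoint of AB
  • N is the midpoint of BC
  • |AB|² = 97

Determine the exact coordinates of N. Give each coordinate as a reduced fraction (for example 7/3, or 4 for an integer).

1. N_x = 21/2  [2·N = B+C = (6, 14)+(15, 1)]
2. N_y = 15/2  [2·N = B+C = (6, 14)+(15, 1)]
   so N = (21/2, 15/2)

N = (21/2, 15/2)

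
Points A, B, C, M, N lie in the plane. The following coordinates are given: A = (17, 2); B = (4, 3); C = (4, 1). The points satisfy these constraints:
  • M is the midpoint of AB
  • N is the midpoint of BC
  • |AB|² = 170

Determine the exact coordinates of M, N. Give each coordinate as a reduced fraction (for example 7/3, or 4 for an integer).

1. M_x = 21/2  [2·M = A+B = (17, 2)+(4, 3)]
2. M_y = 5/2  [2·M = A+B = (17, 2)+(4, 3)]
   so M = (21/2, 5/2)
3. N_x = 4  [2·N = B+C = (4, 3)+(4, 1)]
4. N_y = 2  [2·N = B+C = (4, 3)+(4, 1)]
   so N = (4, 2)

M = (21/2, 5/2)
N = (4, 2)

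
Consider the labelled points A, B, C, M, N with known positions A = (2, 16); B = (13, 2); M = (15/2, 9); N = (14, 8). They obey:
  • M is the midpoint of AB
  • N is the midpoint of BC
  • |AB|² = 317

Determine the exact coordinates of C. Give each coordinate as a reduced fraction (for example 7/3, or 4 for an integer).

C = (15, 14)

1. C_x = 15  [C = 2·N−B = 2·(14, 8)−(13, 2)]
2. C_y = 14  [C = 2·N−B = 2·(14, 8)−(13, 2)]
   so C = (15, 14)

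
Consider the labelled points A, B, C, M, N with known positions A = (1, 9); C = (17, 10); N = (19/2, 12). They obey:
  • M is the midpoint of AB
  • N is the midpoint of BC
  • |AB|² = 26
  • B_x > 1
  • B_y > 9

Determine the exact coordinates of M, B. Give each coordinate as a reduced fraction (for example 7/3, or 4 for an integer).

1. B_x = 2  [B = 2·N−C = 2·(19/2, 12)−(17, 10)]
2. B_y = 14  [B = 2·N−C = 2·(19/2, 12)−(17, 10)]
   so B = (2, 14)
3. M_x = 3/2  [2·M = A+B = (1, 9)+(2, 14)]
4. M_y = 23/2  [2·M = A+B = (1, 9)+(2, 14)]
   so M = (3/2, 23/2)

M = (3/2, 23/2)
B = (2, 14)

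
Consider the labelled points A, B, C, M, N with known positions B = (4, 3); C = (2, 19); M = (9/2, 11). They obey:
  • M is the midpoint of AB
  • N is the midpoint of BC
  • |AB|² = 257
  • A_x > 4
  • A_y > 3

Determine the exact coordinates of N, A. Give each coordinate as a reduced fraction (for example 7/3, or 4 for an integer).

N = (3, 11)
A = (5, 19)

1. A_x = 5  [A = 2·M−B = 2·(9/2, 11)−(4, 3)]
2. A_y = 19  [A = 2·M−B = 2·(9/2, 11)−(4, 3)]
   so A = (5, 19)
3. N_x = 3  [2·N = B+C = (4, 3)+(2, 19)]
4. N_y = 11  [2·N = B+C = (4, 3)+(2, 19)]
   so N = (3, 11)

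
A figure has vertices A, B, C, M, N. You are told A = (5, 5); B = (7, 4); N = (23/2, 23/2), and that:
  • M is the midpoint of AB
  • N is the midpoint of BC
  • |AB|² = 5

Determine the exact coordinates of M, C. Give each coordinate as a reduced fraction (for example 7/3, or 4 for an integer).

1. M_x = 6  [2·M = A+B = (5, 5)+(7, 4)]
2. M_y = 9/2  [2·M = A+B = (5, 5)+(7, 4)]
   so M = (6, 9/2)
3. C_x = 16  [C = 2·N−B = 2·(23/2, 23/2)−(7, 4)]
4. C_y = 19  [C = 2·N−B = 2·(23/2, 23/2)−(7, 4)]
   so C = (16, 19)

M = (6, 9/2)
C = (16, 19)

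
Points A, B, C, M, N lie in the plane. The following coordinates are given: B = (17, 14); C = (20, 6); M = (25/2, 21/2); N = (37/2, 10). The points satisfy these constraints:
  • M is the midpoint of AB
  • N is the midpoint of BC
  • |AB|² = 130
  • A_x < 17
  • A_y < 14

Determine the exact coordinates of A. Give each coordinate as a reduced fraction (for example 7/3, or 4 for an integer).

A = (8, 7)

1. A_x = 8  [A = 2·M−B = 2·(25/2, 21/2)−(17, 14)]
2. A_y = 7  [A = 2·M−B = 2·(25/2, 21/2)−(17, 14)]
   so A = (8, 7)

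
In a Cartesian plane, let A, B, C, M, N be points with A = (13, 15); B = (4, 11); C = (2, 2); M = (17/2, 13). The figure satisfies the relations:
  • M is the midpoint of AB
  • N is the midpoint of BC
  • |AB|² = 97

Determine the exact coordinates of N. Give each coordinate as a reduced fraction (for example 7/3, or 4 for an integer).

N = (3, 13/2)

1. N_x = 3  [2·N = B+C = (4, 11)+(2, 2)]
2. N_y = 13/2  [2·N = B+C = (4, 11)+(2, 2)]
   so N = (3, 13/2)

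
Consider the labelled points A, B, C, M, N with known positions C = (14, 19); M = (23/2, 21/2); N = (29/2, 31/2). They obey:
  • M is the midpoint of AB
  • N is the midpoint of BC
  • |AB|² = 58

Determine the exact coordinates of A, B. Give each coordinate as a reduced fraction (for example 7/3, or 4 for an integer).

1. B_x = 15  [B = 2·N−C = 2·(29/2, 31/2)−(14, 19)]
2. B_y = 12  [B = 2·N−C = 2·(29/2, 31/2)−(14, 19)]
   so B = (15, 12)
3. A_x = 8  [A = 2·M−B = 2·(23/2, 21/2)−(15, 12)]
4. A_y = 9  [A = 2·M−B = 2·(23/2, 21/2)−(15, 12)]
   so A = (8, 9)

A = (8, 9)
B = (15, 12)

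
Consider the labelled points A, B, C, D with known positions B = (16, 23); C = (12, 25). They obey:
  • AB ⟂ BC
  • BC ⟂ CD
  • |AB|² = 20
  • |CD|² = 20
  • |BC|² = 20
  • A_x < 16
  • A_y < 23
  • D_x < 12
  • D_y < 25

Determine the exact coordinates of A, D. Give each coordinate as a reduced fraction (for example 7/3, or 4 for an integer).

1. A_x = 14  [[AB ⟂ BC ⇒ 4x-2y-18=0] ∩ [|A−(16, 23)|²=20]]
2. A_y = 19  [[AB ⟂ BC ⇒ 4x-2y-18=0] ∩ [|A−(16, 23)|²=20]]
   so A = (14, 19)
3. D_x = 10  [[BC ⟂ CD ⇒ -4x+2y-2=0] ∩ [|D−(12, 25)|²=20]]
4. D_y = 21  [[BC ⟂ CD ⇒ -4x+2y-2=0] ∩ [|D−(12, 25)|²=20]]
   so D = (10, 21)

A = (14, 19)
D = (10, 21)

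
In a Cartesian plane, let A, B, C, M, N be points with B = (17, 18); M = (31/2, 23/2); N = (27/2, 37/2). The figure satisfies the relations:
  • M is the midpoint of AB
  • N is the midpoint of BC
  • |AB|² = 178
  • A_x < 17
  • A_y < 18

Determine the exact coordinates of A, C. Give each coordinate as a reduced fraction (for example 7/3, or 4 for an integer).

A = (14, 5)
C = (10, 19)

1. A_x = 14  [A = 2·M−B = 2·(31/2, 23/2)−(17, 18)]
2. A_y = 5  [A = 2·M−B = 2·(31/2, 23/2)−(17, 18)]
   so A = (14, 5)
3. C_x = 10  [C = 2·N−B = 2·(27/2, 37/2)−(17, 18)]
4. C_y = 19  [C = 2·N−B = 2·(27/2, 37/2)−(17, 18)]
   so C = (10, 19)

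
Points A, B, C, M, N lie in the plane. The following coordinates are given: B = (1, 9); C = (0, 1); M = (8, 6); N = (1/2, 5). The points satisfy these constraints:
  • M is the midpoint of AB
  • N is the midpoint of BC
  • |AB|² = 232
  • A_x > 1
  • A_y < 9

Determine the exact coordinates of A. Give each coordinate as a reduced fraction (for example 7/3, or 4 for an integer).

1. A_x = 15  [A = 2·M−B = 2·(8, 6)−(1, 9)]
2. A_y = 3  [A = 2·M−B = 2·(8, 6)−(1, 9)]
   so A = (15, 3)

A = (15, 3)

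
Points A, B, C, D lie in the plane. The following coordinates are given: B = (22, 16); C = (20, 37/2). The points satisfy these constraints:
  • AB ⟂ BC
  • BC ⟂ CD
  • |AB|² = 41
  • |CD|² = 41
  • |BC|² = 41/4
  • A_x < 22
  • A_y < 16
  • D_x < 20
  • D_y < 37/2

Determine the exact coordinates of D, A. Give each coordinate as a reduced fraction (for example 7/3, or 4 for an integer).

1. D_x = 15  [[BC ⟂ CD ⇒ -2x+5/2y-25/4=0] ∩ [|D−(20, 37/2)|²=41]]
2. D_y = 29/2  [[BC ⟂ CD ⇒ -2x+5/2y-25/4=0] ∩ [|D−(20, 37/2)|²=41]]
   so D = (15, 29/2)
3. A_x = 17  [[AB ⟂ BC ⇒ 2x-5/2y-4=0] ∩ [|A−(22, 16)|²=41]]
4. A_y = 12  [[AB ⟂ BC ⇒ 2x-5/2y-4=0] ∩ [|A−(22, 16)|²=41]]
   so A = (17, 12)

D = (15, 29/2)
A = (17, 12)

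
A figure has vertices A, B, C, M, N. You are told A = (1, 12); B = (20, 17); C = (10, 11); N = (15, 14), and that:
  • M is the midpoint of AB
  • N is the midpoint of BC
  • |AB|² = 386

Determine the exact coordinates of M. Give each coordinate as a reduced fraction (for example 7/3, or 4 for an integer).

M = (21/2, 29/2)

1. M_x = 21/2  [2·M = A+B = (1, 12)+(20, 17)]
2. M_y = 29/2  [2·M = A+B = (1, 12)+(20, 17)]
   so M = (21/2, 29/2)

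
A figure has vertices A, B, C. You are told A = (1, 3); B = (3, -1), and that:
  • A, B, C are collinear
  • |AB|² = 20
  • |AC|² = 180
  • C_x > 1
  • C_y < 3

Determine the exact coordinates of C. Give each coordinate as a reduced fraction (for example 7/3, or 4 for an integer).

C = (7, -9)

1. C_x = 7  [[A, B, C are collinear ⇒ 4x+2y-10=0] ∩ [|C−(1, 3)|²=180]]
2. C_y = -9  [[A, B, C are collinear ⇒ 4x+2y-10=0] ∩ [|C−(1, 3)|²=180]]
   so C = (7, -9)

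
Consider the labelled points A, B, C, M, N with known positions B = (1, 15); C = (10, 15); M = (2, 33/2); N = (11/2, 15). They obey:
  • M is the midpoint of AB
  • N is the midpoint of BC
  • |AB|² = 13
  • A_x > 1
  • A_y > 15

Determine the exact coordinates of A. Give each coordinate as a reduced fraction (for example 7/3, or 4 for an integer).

1. A_x = 3  [A = 2·M−B = 2·(2, 33/2)−(1, 15)]
2. A_y = 18  [A = 2·M−B = 2·(2, 33/2)−(1, 15)]
   so A = (3, 18)

A = (3, 18)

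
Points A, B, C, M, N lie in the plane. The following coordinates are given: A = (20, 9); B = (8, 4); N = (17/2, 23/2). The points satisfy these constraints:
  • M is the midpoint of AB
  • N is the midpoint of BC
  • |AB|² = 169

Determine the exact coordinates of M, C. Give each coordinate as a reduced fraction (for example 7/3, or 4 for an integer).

M = (14, 13/2)
C = (9, 19)

1. M_x = 14  [2·M = A+B = (20, 9)+(8, 4)]
2. M_y = 13/2  [2·M = A+B = (20, 9)+(8, 4)]
   so M = (14, 13/2)
3. C_x = 9  [C = 2·N−B = 2·(17/2, 23/2)−(8, 4)]
4. C_y = 19  [C = 2·N−B = 2·(17/2, 23/2)−(8, 4)]
   so C = (9, 19)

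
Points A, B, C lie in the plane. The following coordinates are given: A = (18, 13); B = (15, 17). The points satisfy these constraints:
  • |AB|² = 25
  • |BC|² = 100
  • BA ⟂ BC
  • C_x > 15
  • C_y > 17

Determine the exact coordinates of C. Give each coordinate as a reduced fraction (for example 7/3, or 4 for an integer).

1. C_x = 23  [[BA ⟂ BC ⇒ 3x-4y+23=0] ∩ [|C−(15, 17)|²=100]]
2. C_y = 23  [[BA ⟂ BC ⇒ 3x-4y+23=0] ∩ [|C−(15, 17)|²=100]]
   so C = (23, 23)

C = (23, 23)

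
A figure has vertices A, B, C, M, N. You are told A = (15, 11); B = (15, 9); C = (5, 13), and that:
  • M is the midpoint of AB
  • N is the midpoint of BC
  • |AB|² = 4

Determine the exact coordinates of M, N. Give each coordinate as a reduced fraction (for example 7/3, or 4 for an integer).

M = (15, 10)
N = (10, 11)

1. M_x = 15  [2·M = A+B = (15, 11)+(15, 9)]
2. M_y = 10  [2·M = A+B = (15, 11)+(15, 9)]
   so M = (15, 10)
3. N_x = 10  [2·N = B+C = (15, 9)+(5, 13)]
4. N_y = 11  [2·N = B+C = (15, 9)+(5, 13)]
   so N = (10, 11)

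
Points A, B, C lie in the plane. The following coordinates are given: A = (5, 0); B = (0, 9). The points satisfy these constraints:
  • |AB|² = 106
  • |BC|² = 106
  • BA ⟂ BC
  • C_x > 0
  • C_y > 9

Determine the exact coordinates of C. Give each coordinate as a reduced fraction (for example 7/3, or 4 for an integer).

C = (9, 14)

1. C_x = 9  [[BA ⟂ BC ⇒ 5x-9y+81=0] ∩ [|C−(0, 9)|²=106]]
2. C_y = 14  [[BA ⟂ BC ⇒ 5x-9y+81=0] ∩ [|C−(0, 9)|²=106]]
   so C = (9, 14)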